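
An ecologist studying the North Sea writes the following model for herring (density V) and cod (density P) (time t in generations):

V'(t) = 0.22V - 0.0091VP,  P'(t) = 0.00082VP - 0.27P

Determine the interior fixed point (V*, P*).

Set dP/dt = 0 with P > 0: 0.00082V - 0.27 = 0, so V* = 0.27/0.00082 = 329.
Set dV/dt = 0 with V > 0: 0.22 - 0.0091P = 0, so P* = 0.22/0.0091 = 24.2.

V* ≈ 329, P* ≈ 24.2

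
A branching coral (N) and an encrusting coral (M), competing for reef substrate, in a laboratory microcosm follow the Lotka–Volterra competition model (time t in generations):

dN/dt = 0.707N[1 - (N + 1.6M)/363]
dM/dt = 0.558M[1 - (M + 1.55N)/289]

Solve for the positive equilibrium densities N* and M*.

Setting both brackets to zero gives the nullclines N + 1.6M = 363 and 1.55N + M = 289.
Substituting M = 289 - 1.55N into the first: N(1 - 1.6·1.55) = 363 - 1.6·289.
So N* = -99.4/-1.48 = 67.2, and then M* = 289 - 1.55·67.2 = 185.

N* ≈ 67.2, M* ≈ 185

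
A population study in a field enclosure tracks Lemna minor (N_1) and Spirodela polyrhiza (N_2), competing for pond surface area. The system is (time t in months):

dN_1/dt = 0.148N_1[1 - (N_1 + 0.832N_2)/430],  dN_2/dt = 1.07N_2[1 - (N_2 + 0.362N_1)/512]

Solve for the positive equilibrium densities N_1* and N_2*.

Setting both brackets to zero gives the nullclines N_1 + 0.832N_2 = 430 and 0.362N_1 + N_2 = 512.
Substituting N_2 = 512 - 0.362N_1 into the first: N_1(1 - 0.832·0.362) = 430 - 0.832·512.
So N_1* = 4.02/0.699 = 5.75, and then N_2* = 512 - 0.362·5.75 = 510.

N_1* ≈ 5.75, N_2* ≈ 510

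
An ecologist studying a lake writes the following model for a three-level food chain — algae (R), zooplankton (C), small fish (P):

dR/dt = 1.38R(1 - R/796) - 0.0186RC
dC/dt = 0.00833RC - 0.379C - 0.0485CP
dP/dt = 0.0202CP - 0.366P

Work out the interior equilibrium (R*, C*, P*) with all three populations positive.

From dP/dt = 0: 0.0202C* = 0.366, so C* = 18.1.
From dR/dt = 0: 1.38(1 - R*/796) = 0.0186·18.1, giving R* = 796·(1 - 0.244) = 602.
From dC/dt = 0: 0.00833·602 - 0.379 = 0.0485P*, so P* = 4.63/0.0485 = 95.5.

R* ≈ 602, C* ≈ 18.1, P* ≈ 95.5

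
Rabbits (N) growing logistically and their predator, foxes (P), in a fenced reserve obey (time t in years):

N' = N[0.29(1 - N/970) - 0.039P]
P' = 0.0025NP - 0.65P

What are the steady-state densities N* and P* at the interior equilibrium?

N* ≈ 260, P* ≈ 5.44

From dP/dt = 0 with P > 0: 0.0025N* = 0.65, so N* = 260.
Substitute into dN/dt = 0: 0.29(1 - 260/970) = 0.039P*.
The bracket is 0.732, giving P* = 0.212/0.039 = 5.44.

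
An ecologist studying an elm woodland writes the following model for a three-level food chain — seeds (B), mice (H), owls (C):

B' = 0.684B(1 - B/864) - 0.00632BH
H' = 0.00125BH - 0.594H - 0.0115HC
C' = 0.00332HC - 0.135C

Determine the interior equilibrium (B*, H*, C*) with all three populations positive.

From dC/dt = 0: 0.00332H* = 0.135, so H* = 40.7.
From dB/dt = 0: 0.684(1 - B*/864) = 0.00632·40.7, giving B* = 864·(1 - 0.376) = 539.
From dH/dt = 0: 0.00125·539 - 0.594 = 0.0115C*, so C* = 0.0802/0.0115 = 6.98.

B* ≈ 539, H* ≈ 40.7, C* ≈ 6.98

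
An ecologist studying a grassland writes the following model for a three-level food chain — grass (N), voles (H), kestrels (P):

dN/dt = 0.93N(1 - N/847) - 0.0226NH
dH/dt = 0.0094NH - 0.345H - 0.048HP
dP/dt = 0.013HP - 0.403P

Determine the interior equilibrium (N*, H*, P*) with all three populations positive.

N* ≈ 209, H* ≈ 31, P* ≈ 33.7

From dP/dt = 0: 0.013H* = 0.403, so H* = 31.
From dN/dt = 0: 0.93(1 - N*/847) = 0.0226·31, giving N* = 847·(1 - 0.753) = 209.
From dH/dt = 0: 0.0094·209 - 0.345 = 0.048P*, so P* = 1.62/0.048 = 33.7.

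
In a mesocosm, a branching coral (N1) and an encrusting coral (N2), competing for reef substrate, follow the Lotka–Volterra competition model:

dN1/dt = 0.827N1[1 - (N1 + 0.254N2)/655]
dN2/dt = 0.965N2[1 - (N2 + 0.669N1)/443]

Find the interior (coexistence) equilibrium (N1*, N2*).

Setting both brackets to zero gives the nullclines N1 + 0.254N2 = 655 and 0.669N1 + N2 = 443.
Substituting N2 = 443 - 0.669N1 into the first: N1(1 - 0.254·0.669) = 655 - 0.254·443.
So N1* = 542/0.83 = 654, and then N2* = 443 - 0.669·654 = 5.79.

N1* ≈ 654, N2* ≈ 5.79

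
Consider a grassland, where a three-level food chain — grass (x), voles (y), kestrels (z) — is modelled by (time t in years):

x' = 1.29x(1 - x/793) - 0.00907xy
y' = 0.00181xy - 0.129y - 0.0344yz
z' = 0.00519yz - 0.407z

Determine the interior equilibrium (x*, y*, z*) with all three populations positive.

From dz/dt = 0: 0.00519y* = 0.407, so y* = 78.4.
From dx/dt = 0: 1.29(1 - x*/793) = 0.00907·78.4, giving x* = 793·(1 - 0.551) = 356.
From dy/dt = 0: 0.00181·356 - 0.129 = 0.0344z*, so z* = 0.515/0.0344 = 15.

x* ≈ 356, y* ≈ 78.4, z* ≈ 15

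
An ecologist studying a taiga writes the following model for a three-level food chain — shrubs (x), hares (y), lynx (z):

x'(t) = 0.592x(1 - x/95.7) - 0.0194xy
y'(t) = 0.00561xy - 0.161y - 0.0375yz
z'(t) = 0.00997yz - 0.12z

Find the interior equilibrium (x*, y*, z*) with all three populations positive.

x* ≈ 58, y* ≈ 12, z* ≈ 4.38

From dz/dt = 0: 0.00997y* = 0.12, so y* = 12.
From dx/dt = 0: 0.592(1 - x*/95.7) = 0.0194·12, giving x* = 95.7·(1 - 0.394) = 58.
From dy/dt = 0: 0.00561·58 - 0.161 = 0.0375z*, so z* = 0.164/0.0375 = 4.38.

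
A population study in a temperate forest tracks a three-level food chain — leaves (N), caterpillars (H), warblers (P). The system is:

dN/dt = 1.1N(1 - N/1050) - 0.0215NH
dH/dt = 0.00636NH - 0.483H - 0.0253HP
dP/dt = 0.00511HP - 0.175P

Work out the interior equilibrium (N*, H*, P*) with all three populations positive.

N* ≈ 347, H* ≈ 34.2, P* ≈ 68.2

From dP/dt = 0: 0.00511H* = 0.175, so H* = 34.2.
From dN/dt = 0: 1.1(1 - N*/1050) = 0.0215·34.2, giving N* = 1050·(1 - 0.669) = 347.
From dH/dt = 0: 0.00636·347 - 0.483 = 0.0253P*, so P* = 1.72/0.0253 = 68.2.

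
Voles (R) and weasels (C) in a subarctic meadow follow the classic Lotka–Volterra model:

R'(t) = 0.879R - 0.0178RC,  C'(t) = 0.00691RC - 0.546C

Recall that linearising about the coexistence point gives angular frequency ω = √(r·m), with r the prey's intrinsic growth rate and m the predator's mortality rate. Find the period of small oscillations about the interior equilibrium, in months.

Here r = 0.879 and m = 0.546, so r·m = 0.48.
ω = √0.48 = 0.693 per month, hence T = 2π/ω ≈ 9.07 months.

T ≈ 9.07 months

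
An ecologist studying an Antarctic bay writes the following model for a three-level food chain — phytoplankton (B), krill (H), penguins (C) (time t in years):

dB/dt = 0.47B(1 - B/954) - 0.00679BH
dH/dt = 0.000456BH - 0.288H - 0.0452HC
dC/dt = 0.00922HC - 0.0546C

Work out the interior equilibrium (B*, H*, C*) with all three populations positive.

From dC/dt = 0: 0.00922H* = 0.0546, so H* = 5.92.
From dB/dt = 0: 0.47(1 - B*/954) = 0.00679·5.92, giving B* = 954·(1 - 0.0856) = 872.
From dH/dt = 0: 0.000456·872 - 0.288 = 0.0452C*, so C* = 0.11/0.0452 = 2.43.

B* ≈ 872, H* ≈ 5.92, C* ≈ 2.43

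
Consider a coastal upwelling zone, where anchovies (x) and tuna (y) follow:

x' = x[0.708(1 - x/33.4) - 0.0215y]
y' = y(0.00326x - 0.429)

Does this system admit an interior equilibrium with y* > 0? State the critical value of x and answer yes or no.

The predator equation gives dy/dt > 0 only when x > 0.429/0.00326 = 132.
Without the predator, x → K = 33.4. Since 33.4 < 132, the predator cannot invade.

Threshold x = 132; K < 132, so no, the predator goes extinct.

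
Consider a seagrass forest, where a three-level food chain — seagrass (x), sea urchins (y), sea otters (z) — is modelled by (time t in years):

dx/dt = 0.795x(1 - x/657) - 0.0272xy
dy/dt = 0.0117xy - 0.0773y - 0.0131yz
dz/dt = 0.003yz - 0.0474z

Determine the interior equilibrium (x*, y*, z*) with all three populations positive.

From dz/dt = 0: 0.003y* = 0.0474, so y* = 15.8.
From dx/dt = 0: 0.795(1 - x*/657) = 0.0272·15.8, giving x* = 657·(1 - 0.541) = 302.
From dy/dt = 0: 0.0117·302 - 0.0773 = 0.0131z*, so z* = 3.45/0.0131 = 264.

x* ≈ 302, y* ≈ 15.8, z* ≈ 264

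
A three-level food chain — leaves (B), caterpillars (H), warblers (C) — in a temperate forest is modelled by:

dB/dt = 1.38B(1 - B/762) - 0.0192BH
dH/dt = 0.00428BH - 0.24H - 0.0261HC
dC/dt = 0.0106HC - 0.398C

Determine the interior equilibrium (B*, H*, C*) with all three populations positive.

From dC/dt = 0: 0.0106H* = 0.398, so H* = 37.5.
From dB/dt = 0: 1.38(1 - B*/762) = 0.0192·37.5, giving B* = 762·(1 - 0.522) = 364.
From dH/dt = 0: 0.00428·364 - 0.24 = 0.0261C*, so C* = 1.32/0.0261 = 50.5.

B* ≈ 364, H* ≈ 37.5, C* ≈ 50.5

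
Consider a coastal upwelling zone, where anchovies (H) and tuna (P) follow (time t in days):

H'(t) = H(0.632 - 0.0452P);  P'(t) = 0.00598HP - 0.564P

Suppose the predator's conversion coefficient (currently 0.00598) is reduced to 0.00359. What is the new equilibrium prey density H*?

At the interior fixed point, setting dP/dt = 0 with P > 0 fixes H* = (predator death rate)/(HP coefficient) — independent of the other coefficients.
With the change, H* = 0.564/0.00359 = 157; it rises from 94.3.

H* ≈ 157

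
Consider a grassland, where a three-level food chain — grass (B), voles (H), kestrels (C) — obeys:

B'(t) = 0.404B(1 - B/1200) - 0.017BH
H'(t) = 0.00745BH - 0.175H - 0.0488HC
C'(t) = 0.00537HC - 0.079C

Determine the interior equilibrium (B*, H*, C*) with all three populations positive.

From dC/dt = 0: 0.00537H* = 0.079, so H* = 14.7.
From dB/dt = 0: 0.404(1 - B*/1200) = 0.017·14.7, giving B* = 1200·(1 - 0.619) = 457.
From dH/dt = 0: 0.00745·457 - 0.175 = 0.0488C*, so C* = 3.23/0.0488 = 66.2.

B* ≈ 457, H* ≈ 14.7, C* ≈ 66.2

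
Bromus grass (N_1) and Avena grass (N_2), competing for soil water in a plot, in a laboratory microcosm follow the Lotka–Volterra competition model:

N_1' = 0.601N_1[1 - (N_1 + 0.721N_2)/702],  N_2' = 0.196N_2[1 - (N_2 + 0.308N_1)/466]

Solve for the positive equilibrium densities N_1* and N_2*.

Setting both brackets to zero gives the nullclines N_1 + 0.721N_2 = 702 and 0.308N_1 + N_2 = 466.
Substituting N_2 = 466 - 0.308N_1 into the first: N_1(1 - 0.721·0.308) = 702 - 0.721·466.
So N_1* = 366/0.778 = 470, and then N_2* = 466 - 0.308·470 = 321.

N_1* ≈ 470, N_2* ≈ 321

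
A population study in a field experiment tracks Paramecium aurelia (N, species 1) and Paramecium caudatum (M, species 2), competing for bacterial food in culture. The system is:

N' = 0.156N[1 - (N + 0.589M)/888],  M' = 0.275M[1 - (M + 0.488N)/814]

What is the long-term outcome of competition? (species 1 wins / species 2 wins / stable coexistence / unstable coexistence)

stable coexistence

Compare the nullcline intercepts: K1/α12 = 888/0.589 = 1510 > K2 = 814; K2/α21 = 814/0.488 = 1670 > K1 = 888.
Since both inequalities hold, each species can invade when rare, so the interior equilibrium is stable.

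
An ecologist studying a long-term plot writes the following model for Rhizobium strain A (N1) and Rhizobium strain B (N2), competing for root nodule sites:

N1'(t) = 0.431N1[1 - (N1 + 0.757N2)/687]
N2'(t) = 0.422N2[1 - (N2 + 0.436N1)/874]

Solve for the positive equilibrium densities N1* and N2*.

Setting both brackets to zero gives the nullclines N1 + 0.757N2 = 687 and 0.436N1 + N2 = 874.
Substituting N2 = 874 - 0.436N1 into the first: N1(1 - 0.757·0.436) = 687 - 0.757·874.
So N1* = 25.4/0.67 = 37.9, and then N2* = 874 - 0.436·37.9 = 857.

N1* ≈ 37.9, N2* ≈ 857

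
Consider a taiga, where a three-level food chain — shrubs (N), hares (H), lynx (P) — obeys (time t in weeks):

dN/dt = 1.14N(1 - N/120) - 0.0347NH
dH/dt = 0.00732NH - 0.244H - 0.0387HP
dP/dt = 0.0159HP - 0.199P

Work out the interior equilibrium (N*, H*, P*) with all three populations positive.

From dP/dt = 0: 0.0159H* = 0.199, so H* = 12.5.
From dN/dt = 0: 1.14(1 - N*/120) = 0.0347·12.5, giving N* = 120·(1 - 0.381) = 74.3.
From dH/dt = 0: 0.00732·74.3 - 0.244 = 0.0387P*, so P* = 0.3/0.0387 = 7.75.

N* ≈ 74.3, H* ≈ 12.5, P* ≈ 7.75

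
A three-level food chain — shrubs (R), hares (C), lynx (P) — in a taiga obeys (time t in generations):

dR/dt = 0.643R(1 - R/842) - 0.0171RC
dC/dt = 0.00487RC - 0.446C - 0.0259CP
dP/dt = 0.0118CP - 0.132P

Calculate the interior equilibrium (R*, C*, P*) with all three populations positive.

From dP/dt = 0: 0.0118C* = 0.132, so C* = 11.2.
From dR/dt = 0: 0.643(1 - R*/842) = 0.0171·11.2, giving R* = 842·(1 - 0.297) = 592.
From dC/dt = 0: 0.00487·592 - 0.446 = 0.0259P*, so P* = 2.43/0.0259 = 94.

R* ≈ 592, C* ≈ 11.2, P* ≈ 94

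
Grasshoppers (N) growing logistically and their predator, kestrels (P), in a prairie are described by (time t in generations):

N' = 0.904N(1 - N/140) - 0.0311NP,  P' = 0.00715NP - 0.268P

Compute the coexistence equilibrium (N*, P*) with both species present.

N* ≈ 37.5, P* ≈ 21.3

From dP/dt = 0 with P > 0: 0.00715N* = 0.268, so N* = 37.5.
Substitute into dN/dt = 0: 0.904(1 - 37.5/140) = 0.0311P*.
The bracket is 0.732, giving P* = 0.662/0.0311 = 21.3.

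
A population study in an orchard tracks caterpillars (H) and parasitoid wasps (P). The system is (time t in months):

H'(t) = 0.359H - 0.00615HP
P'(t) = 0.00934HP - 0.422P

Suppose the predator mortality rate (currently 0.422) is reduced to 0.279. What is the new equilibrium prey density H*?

H* ≈ 29.9

At the interior fixed point, setting dP/dt = 0 with P > 0 fixes H* = (predator death rate)/(HP coefficient) — independent of the other coefficients.
With the change, H* = 0.279/0.00934 = 29.9; it falls from 45.2.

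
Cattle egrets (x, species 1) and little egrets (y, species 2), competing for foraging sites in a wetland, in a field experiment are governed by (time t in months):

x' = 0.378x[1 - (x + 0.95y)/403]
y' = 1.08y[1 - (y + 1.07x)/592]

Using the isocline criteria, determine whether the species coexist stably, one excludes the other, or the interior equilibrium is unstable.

Compare the nullcline intercepts: K1/α12 = 403/0.95 = 424 < K2 = 592; K2/α21 = 592/1.07 = 553 > K1 = 403.
Since the inequalities point opposite ways, species 2 can invade but species 1 cannot.

species 2 excludes species 1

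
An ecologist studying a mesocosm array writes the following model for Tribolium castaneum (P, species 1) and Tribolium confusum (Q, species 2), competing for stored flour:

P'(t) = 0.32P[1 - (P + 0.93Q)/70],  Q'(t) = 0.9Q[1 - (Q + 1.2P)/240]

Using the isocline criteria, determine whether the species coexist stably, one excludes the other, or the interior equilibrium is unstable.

species 2 excludes species 1

Compare the nullcline intercepts: K1/α12 = 70/0.93 = 75.3 < K2 = 240; K2/α21 = 240/1.2 = 200 > K1 = 70.
Since the inequalities point opposite ways, species 2 can invade but species 1 cannot.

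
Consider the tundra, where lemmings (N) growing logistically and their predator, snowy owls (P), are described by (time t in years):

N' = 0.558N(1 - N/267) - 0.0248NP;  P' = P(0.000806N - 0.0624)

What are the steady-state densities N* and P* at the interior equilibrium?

N* ≈ 77.4, P* ≈ 16

From dP/dt = 0 with P > 0: 0.000806N* = 0.0624, so N* = 77.4.
Substitute into dN/dt = 0: 0.558(1 - 77.4/267) = 0.0248P*.
The bracket is 0.71, giving P* = 0.396/0.0248 = 16.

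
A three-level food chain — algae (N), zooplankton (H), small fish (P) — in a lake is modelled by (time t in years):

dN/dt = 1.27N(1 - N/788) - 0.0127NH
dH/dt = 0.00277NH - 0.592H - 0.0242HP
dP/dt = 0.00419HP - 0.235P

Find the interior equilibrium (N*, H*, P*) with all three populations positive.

From dP/dt = 0: 0.00419H* = 0.235, so H* = 56.1.
From dN/dt = 0: 1.27(1 - N*/788) = 0.0127·56.1, giving N* = 788·(1 - 0.561) = 346.
From dH/dt = 0: 0.00277·346 - 0.592 = 0.0242P*, so P* = 0.367/0.0242 = 15.1.

N* ≈ 346, H* ≈ 56.1, P* ≈ 15.1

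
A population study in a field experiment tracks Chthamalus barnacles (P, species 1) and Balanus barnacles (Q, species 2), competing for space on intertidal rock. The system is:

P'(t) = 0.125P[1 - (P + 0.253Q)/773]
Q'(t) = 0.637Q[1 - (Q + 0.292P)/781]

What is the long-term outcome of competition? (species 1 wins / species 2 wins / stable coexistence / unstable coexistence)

stable coexistence

Compare the nullcline intercepts: K1/α12 = 773/0.253 = 3060 > K2 = 781; K2/α21 = 781/0.292 = 2670 > K1 = 773.
Since both inequalities hold, each species can invade when rare, so the interior equilibrium is stable.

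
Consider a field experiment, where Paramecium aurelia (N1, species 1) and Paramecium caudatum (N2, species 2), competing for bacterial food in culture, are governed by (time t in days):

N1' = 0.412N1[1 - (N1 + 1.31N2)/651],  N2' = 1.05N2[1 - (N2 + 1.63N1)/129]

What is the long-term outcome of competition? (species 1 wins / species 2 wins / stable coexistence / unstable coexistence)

species 1 excludes species 2

Compare the nullcline intercepts: K1/α12 = 651/1.31 = 497 > K2 = 129; K2/α21 = 129/1.63 = 79.1 < K1 = 651.
Since the inequalities point opposite ways, species 1 can invade but species 2 cannot.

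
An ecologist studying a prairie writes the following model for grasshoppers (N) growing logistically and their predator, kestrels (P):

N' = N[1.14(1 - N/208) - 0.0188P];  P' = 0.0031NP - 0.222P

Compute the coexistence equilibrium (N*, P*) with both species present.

From dP/dt = 0 with P > 0: 0.0031N* = 0.222, so N* = 71.6.
Substitute into dN/dt = 0: 1.14(1 - 71.6/208) = 0.0188P*.
The bracket is 0.656, giving P* = 0.748/0.0188 = 39.8.

N* ≈ 71.6, P* ≈ 39.8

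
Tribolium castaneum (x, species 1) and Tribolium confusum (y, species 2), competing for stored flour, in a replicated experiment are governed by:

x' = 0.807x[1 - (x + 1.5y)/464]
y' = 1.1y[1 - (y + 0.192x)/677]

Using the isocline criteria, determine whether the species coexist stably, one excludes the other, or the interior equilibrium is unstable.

species 2 excludes species 1

Compare the nullcline intercepts: K1/α12 = 464/1.5 = 309 < K2 = 677; K2/α21 = 677/0.192 = 3530 > K1 = 464.
Since the inequalities point opposite ways, species 2 can invade but species 1 cannot.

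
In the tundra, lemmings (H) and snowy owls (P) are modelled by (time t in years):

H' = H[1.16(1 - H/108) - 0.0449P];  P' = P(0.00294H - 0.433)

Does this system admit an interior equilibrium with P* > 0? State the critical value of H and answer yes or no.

The predator equation gives dP/dt > 0 only when H > 0.433/0.00294 = 147.
Without the predator, H → K = 108. Since 108 < 147, the predator cannot invade.

Threshold H = 147; K < 147, so no, the predator goes extinct.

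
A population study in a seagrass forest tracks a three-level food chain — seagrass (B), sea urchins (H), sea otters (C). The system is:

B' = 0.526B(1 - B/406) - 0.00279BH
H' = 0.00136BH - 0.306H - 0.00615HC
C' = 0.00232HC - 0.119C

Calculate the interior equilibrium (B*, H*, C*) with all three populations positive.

From dC/dt = 0: 0.00232H* = 0.119, so H* = 51.3.
From dB/dt = 0: 0.526(1 - B*/406) = 0.00279·51.3, giving B* = 406·(1 - 0.272) = 296.
From dH/dt = 0: 0.00136·296 - 0.306 = 0.00615C*, so C* = 0.0959/0.00615 = 15.6.

B* ≈ 296, H* ≈ 51.3, C* ≈ 15.6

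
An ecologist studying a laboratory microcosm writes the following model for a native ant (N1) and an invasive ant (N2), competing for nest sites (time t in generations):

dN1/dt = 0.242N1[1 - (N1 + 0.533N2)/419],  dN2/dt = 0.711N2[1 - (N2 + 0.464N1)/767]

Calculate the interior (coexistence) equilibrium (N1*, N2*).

N1* ≈ 13.5, N2* ≈ 761

Setting both brackets to zero gives the nullclines N1 + 0.533N2 = 419 and 0.464N1 + N2 = 767.
Substituting N2 = 767 - 0.464N1 into the first: N1(1 - 0.533·0.464) = 419 - 0.533·767.
So N1* = 10.2/0.753 = 13.5, and then N2* = 767 - 0.464·13.5 = 761.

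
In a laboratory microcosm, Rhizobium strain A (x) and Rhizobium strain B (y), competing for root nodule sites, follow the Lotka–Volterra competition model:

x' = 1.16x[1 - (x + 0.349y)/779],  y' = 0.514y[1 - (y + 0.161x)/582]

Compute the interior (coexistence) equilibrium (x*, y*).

x* ≈ 610, y* ≈ 484

Setting both brackets to zero gives the nullclines x + 0.349y = 779 and 0.161x + y = 582.
Substituting y = 582 - 0.161x into the first: x(1 - 0.349·0.161) = 779 - 0.349·582.
So x* = 576/0.944 = 610, and then y* = 582 - 0.161·610 = 484.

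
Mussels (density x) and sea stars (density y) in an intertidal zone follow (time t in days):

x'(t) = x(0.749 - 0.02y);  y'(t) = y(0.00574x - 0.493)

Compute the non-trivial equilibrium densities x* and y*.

x* ≈ 85.9, y* ≈ 37.4

Set dy/dt = 0 with y > 0: 0.00574x - 0.493 = 0, so x* = 0.493/0.00574 = 85.9.
Set dx/dt = 0 with x > 0: 0.749 - 0.02y = 0, so y* = 0.749/0.02 = 37.4.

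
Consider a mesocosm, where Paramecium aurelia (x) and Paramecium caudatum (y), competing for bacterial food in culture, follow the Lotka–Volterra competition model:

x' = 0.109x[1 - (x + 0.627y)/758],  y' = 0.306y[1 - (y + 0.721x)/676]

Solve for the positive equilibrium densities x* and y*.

x* ≈ 610, y* ≈ 236

Setting both brackets to zero gives the nullclines x + 0.627y = 758 and 0.721x + y = 676.
Substituting y = 676 - 0.721x into the first: x(1 - 0.627·0.721) = 758 - 0.627·676.
So x* = 334/0.548 = 610, and then y* = 676 - 0.721·610 = 236.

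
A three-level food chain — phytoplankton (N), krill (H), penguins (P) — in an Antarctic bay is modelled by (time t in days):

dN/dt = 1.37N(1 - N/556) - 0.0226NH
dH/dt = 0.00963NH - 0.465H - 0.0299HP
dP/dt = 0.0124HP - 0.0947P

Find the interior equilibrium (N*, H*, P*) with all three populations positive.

From dP/dt = 0: 0.0124H* = 0.0947, so H* = 7.64.
From dN/dt = 0: 1.37(1 - N*/556) = 0.0226·7.64, giving N* = 556·(1 - 0.126) = 486.
From dH/dt = 0: 0.00963·486 - 0.465 = 0.0299P*, so P* = 4.21/0.0299 = 141.

N* ≈ 486, H* ≈ 7.64, P* ≈ 141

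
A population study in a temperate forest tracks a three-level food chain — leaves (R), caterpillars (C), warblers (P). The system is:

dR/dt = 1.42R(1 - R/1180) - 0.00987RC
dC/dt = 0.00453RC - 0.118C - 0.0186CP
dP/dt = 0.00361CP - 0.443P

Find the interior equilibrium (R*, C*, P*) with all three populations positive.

From dP/dt = 0: 0.00361C* = 0.443, so C* = 123.
From dR/dt = 0: 1.42(1 - R*/1180) = 0.00987·123, giving R* = 1180·(1 - 0.853) = 174.
From dC/dt = 0: 0.00453·174 - 0.118 = 0.0186P*, so P* = 0.668/0.0186 = 35.9.

R* ≈ 174, C* ≈ 123, P* ≈ 35.9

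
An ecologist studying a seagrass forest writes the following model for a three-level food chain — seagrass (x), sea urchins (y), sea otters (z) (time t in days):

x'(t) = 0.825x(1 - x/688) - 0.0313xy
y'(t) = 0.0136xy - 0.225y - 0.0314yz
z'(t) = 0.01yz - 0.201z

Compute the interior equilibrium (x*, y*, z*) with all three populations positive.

From dz/dt = 0: 0.01y* = 0.201, so y* = 20.1.
From dx/dt = 0: 0.825(1 - x*/688) = 0.0313·20.1, giving x* = 688·(1 - 0.763) = 163.
From dy/dt = 0: 0.0136·163 - 0.225 = 0.0314z*, so z* = 2/0.0314 = 63.6.

x* ≈ 163, y* ≈ 20.1, z* ≈ 63.6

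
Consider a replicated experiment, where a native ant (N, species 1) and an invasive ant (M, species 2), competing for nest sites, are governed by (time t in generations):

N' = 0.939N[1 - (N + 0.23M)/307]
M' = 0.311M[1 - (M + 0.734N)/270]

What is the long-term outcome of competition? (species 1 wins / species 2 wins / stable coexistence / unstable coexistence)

stable coexistence

Compare the nullcline intercepts: K1/α12 = 307/0.23 = 1330 > K2 = 270; K2/α21 = 270/0.734 = 368 > K1 = 307.
Since both inequalities hold, each species can invade when rare, so the interior equilibrium is stable.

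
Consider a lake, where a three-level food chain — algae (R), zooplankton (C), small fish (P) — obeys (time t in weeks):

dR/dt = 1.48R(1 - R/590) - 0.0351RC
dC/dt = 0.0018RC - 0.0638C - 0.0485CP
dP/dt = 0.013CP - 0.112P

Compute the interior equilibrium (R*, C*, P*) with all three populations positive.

R* ≈ 469, C* ≈ 8.62, P* ≈ 16.1

From dP/dt = 0: 0.013C* = 0.112, so C* = 8.62.
From dR/dt = 0: 1.48(1 - R*/590) = 0.0351·8.62, giving R* = 590·(1 - 0.204) = 469.
From dC/dt = 0: 0.0018·469 - 0.0638 = 0.0485P*, so P* = 0.781/0.0485 = 16.1.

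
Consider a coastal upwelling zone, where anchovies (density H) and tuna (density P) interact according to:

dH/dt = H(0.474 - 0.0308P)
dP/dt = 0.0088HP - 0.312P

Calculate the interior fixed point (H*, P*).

H* ≈ 35.5, P* ≈ 15.4

Set dP/dt = 0 with P > 0: 0.0088H - 0.312 = 0, so H* = 0.312/0.0088 = 35.5.
Set dH/dt = 0 with H > 0: 0.474 - 0.0308P = 0, so P* = 0.474/0.0308 = 15.4.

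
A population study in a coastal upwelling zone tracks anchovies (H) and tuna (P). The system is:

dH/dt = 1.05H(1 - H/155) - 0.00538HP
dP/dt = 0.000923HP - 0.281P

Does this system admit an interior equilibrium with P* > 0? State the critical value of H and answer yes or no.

The predator equation gives dP/dt > 0 only when H > 0.281/0.000923 = 304.
Without the predator, H → K = 155. Since 155 < 304, the predator cannot invade.

Threshold H = 304; K < 304, so no, the predator goes extinct.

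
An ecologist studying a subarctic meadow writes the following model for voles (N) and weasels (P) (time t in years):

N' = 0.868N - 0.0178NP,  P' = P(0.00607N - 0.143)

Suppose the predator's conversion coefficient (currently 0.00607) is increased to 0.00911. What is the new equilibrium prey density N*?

At the interior fixed point, setting dP/dt = 0 with P > 0 fixes N* = (predator death rate)/(NP coefficient) — independent of the other coefficients.
With the change, N* = 0.143/0.00911 = 15.7; it falls from 23.6.

N* ≈ 15.7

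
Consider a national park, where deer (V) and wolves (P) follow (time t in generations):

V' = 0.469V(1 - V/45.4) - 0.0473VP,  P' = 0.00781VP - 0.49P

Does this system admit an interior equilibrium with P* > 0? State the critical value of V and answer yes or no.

Threshold V = 62.7; K < 62.7, so no, the predator goes extinct.

The predator equation gives dP/dt > 0 only when V > 0.49/0.00781 = 62.7.
Without the predator, V → K = 45.4. Since 45.4 < 62.7, the predator cannot invade.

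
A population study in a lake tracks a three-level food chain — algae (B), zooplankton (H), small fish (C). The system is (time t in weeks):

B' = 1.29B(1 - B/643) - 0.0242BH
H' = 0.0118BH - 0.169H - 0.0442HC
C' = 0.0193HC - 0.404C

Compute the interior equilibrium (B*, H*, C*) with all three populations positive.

B* ≈ 391, H* ≈ 20.9, C* ≈ 100

From dC/dt = 0: 0.0193H* = 0.404, so H* = 20.9.
From dB/dt = 0: 1.29(1 - B*/643) = 0.0242·20.9, giving B* = 643·(1 - 0.393) = 391.
From dH/dt = 0: 0.0118·391 - 0.169 = 0.0442C*, so C* = 4.44/0.0442 = 100.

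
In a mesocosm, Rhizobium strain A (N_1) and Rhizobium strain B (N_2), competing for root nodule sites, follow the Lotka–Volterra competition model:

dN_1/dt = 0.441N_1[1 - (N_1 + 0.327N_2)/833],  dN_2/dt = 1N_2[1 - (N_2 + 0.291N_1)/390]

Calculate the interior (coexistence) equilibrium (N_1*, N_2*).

N_1* ≈ 780, N_2* ≈ 163

Setting both brackets to zero gives the nullclines N_1 + 0.327N_2 = 833 and 0.291N_1 + N_2 = 390.
Substituting N_2 = 390 - 0.291N_1 into the first: N_1(1 - 0.327·0.291) = 833 - 0.327·390.
So N_1* = 705/0.905 = 780, and then N_2* = 390 - 0.291·780 = 163.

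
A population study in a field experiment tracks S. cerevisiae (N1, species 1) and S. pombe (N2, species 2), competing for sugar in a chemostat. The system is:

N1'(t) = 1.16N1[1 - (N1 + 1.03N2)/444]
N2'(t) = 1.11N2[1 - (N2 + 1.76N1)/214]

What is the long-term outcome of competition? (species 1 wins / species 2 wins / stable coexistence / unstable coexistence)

Compare the nullcline intercepts: K1/α12 = 444/1.03 = 431 > K2 = 214; K2/α21 = 214/1.76 = 122 < K1 = 444.
Since the inequalities point opposite ways, species 1 can invade but species 2 cannot.

species 1 excludes species 2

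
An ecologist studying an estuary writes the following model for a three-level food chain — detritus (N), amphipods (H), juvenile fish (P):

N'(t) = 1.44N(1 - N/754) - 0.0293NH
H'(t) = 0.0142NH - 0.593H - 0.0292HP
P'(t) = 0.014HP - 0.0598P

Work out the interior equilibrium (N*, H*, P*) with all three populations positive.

N* ≈ 688, H* ≈ 4.27, P* ≈ 314

From dP/dt = 0: 0.014H* = 0.0598, so H* = 4.27.
From dN/dt = 0: 1.44(1 - N*/754) = 0.0293·4.27, giving N* = 754·(1 - 0.0869) = 688.
From dH/dt = 0: 0.0142·688 - 0.593 = 0.0292P*, so P* = 9.18/0.0292 = 314.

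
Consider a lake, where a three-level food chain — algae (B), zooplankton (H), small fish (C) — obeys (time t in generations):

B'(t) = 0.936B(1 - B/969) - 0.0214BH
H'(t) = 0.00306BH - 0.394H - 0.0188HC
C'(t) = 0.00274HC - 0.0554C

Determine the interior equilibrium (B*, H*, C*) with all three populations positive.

From dC/dt = 0: 0.00274H* = 0.0554, so H* = 20.2.
From dB/dt = 0: 0.936(1 - B*/969) = 0.0214·20.2, giving B* = 969·(1 - 0.462) = 521.
From dH/dt = 0: 0.00306·521 - 0.394 = 0.0188C*, so C* = 1.2/0.0188 = 63.9.

B* ≈ 521, H* ≈ 20.2, C* ≈ 63.9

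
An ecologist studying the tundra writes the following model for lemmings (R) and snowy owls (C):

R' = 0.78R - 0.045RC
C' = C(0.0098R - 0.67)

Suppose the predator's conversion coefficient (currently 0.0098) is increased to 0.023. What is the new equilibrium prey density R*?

R* ≈ 29.1

At the interior fixed point, setting dC/dt = 0 with C > 0 fixes R* = (predator death rate)/(RC coefficient) — independent of the other coefficients.
With the change, R* = 0.67/0.023 = 29.1; it falls from 68.4.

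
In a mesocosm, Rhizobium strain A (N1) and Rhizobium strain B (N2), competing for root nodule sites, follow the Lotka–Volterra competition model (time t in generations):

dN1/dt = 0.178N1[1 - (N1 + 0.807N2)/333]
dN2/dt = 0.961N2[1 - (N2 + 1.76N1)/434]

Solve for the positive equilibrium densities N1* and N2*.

Setting both brackets to zero gives the nullclines N1 + 0.807N2 = 333 and 1.76N1 + N2 = 434.
Substituting N2 = 434 - 1.76N1 into the first: N1(1 - 0.807·1.76) = 333 - 0.807·434.
So N1* = -17.2/-0.42 = 41, and then N2* = 434 - 1.76·41 = 362.

N1* ≈ 41, N2* ≈ 362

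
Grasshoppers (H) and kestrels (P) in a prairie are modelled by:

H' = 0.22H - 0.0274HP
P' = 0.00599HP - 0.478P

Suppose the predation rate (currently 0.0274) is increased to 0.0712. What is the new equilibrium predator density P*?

P* ≈ 3.09

At the interior fixed point, setting dH/dt = 0 with H > 0 fixes P* = (prey growth rate)/(HP coefficient) — independent of the other coefficients.
With the change, P* = 0.22/0.0712 = 3.09; it falls from 8.03.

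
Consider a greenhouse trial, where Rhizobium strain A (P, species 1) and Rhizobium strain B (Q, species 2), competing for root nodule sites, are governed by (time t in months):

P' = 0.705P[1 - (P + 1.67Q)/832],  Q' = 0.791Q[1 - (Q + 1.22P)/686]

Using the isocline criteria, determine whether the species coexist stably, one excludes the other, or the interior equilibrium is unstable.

Compare the nullcline intercepts: K1/α12 = 832/1.67 = 498 < K2 = 686; K2/α21 = 686/1.22 = 562 < K1 = 832.
Since both are reversed, neither can invade when rare; the interior point is a saddle.

unstable coexistence (outcome depends on initial conditions)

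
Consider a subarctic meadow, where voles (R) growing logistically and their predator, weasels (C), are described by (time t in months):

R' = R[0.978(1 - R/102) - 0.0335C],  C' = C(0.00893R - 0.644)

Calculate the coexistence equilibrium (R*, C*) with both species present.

From dC/dt = 0 with C > 0: 0.00893R* = 0.644, so R* = 72.1.
Substitute into dR/dt = 0: 0.978(1 - 72.1/102) = 0.0335C*.
The bracket is 0.293, giving C* = 0.287/0.0335 = 8.55.

R* ≈ 72.1, C* ≈ 8.55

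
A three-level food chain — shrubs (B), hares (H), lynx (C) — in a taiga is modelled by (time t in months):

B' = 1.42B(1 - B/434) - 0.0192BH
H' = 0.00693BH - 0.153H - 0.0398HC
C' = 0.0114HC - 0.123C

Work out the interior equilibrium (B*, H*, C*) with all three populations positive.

From dC/dt = 0: 0.0114H* = 0.123, so H* = 10.8.
From dB/dt = 0: 1.42(1 - B*/434) = 0.0192·10.8, giving B* = 434·(1 - 0.146) = 371.
From dH/dt = 0: 0.00693·371 - 0.153 = 0.0398C*, so C* = 2.42/0.0398 = 60.7.

B* ≈ 371, H* ≈ 10.8, C* ≈ 60.7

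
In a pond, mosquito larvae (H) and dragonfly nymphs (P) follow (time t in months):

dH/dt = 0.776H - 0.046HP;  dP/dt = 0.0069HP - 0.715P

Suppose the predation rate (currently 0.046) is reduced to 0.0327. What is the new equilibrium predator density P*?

At the interior fixed point, setting dH/dt = 0 with H > 0 fixes P* = (prey growth rate)/(HP coefficient) — independent of the other coefficients.
With the change, P* = 0.776/0.0327 = 23.7; it rises from 16.9.

P* ≈ 23.7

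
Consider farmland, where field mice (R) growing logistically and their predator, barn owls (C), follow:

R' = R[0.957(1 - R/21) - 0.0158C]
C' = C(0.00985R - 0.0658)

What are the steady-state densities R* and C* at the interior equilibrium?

From dC/dt = 0 with C > 0: 0.00985R* = 0.0658, so R* = 6.68.
Substitute into dR/dt = 0: 0.957(1 - 6.68/21) = 0.0158C*.
The bracket is 0.682, giving C* = 0.653/0.0158 = 41.3.

R* ≈ 6.68, C* ≈ 41.3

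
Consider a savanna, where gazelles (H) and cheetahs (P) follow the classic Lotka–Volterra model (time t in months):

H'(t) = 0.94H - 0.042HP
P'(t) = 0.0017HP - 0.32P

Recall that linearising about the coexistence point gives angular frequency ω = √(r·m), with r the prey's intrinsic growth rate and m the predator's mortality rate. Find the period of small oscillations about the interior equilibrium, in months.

Here r = 0.94 and m = 0.32, so r·m = 0.301.
ω = √0.301 = 0.548 per month, hence T = 2π/ω ≈ 11.5 months.

T ≈ 11.5 months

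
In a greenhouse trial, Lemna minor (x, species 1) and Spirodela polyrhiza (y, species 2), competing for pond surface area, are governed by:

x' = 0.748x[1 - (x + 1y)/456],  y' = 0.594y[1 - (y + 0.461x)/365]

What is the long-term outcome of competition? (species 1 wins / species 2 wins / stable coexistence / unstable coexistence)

stable coexistence

Compare the nullcline intercepts: K1/α12 = 456/1 = 456 > K2 = 365; K2/α21 = 365/0.461 = 792 > K1 = 456.
Since both inequalities hold, each species can invade when rare, so the interior equilibrium is stable.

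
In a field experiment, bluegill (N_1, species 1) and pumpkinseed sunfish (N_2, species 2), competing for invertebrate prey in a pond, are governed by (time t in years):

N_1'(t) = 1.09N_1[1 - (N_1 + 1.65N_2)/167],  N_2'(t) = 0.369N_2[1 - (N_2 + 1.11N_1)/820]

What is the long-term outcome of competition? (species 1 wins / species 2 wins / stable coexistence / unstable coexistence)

Compare the nullcline intercepts: K1/α12 = 167/1.65 = 101 < K2 = 820; K2/α21 = 820/1.11 = 739 > K1 = 167.
Since the inequalities point opposite ways, species 2 can invade but species 1 cannot.

species 2 excludes species 1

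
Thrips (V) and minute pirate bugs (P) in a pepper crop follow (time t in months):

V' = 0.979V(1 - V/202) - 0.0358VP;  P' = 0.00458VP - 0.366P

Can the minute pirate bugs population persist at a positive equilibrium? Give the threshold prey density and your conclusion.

Threshold V = 79.9; K > 79.9, so yes, the predator persists.

The predator equation gives dP/dt > 0 only when V > 0.366/0.00458 = 79.9.
Without the predator, V → K = 202. Since 202 > 79.9, the predator can invade and persist.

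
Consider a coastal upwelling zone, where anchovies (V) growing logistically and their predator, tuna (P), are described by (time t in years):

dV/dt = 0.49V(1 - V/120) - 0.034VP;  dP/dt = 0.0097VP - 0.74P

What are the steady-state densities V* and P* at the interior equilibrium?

From dP/dt = 0 with P > 0: 0.0097V* = 0.74, so V* = 76.3.
Substitute into dV/dt = 0: 0.49(1 - 76.3/120) = 0.034P*.
The bracket is 0.364, giving P* = 0.178/0.034 = 5.25.

V* ≈ 76.3, P* ≈ 5.25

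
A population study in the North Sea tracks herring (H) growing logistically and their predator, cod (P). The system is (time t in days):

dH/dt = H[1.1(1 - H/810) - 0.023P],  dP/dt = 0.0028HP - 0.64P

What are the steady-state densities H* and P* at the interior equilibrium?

H* ≈ 229, P* ≈ 34.3

From dP/dt = 0 with P > 0: 0.0028H* = 0.64, so H* = 229.
Substitute into dH/dt = 0: 1.1(1 - 229/810) = 0.023P*.
The bracket is 0.718, giving P* = 0.79/0.023 = 34.3.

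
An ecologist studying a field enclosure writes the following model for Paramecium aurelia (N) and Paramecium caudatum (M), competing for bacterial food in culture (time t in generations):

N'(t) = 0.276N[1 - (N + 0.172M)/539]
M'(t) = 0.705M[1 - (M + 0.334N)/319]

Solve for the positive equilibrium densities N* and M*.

Setting both brackets to zero gives the nullclines N + 0.172M = 539 and 0.334N + M = 319.
Substituting M = 319 - 0.334N into the first: N(1 - 0.172·0.334) = 539 - 0.172·319.
So N* = 484/0.943 = 514, and then M* = 319 - 0.334·514 = 147.

N* ≈ 514, M* ≈ 147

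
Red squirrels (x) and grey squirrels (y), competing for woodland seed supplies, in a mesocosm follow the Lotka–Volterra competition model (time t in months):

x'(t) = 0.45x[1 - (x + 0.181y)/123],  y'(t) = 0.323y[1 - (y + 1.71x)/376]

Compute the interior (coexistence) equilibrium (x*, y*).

x* ≈ 79.6, y* ≈ 240

Setting both brackets to zero gives the nullclines x + 0.181y = 123 and 1.71x + y = 376.
Substituting y = 376 - 1.71x into the first: x(1 - 0.181·1.71) = 123 - 0.181·376.
So x* = 54.9/0.69 = 79.6, and then y* = 376 - 1.71·79.6 = 240.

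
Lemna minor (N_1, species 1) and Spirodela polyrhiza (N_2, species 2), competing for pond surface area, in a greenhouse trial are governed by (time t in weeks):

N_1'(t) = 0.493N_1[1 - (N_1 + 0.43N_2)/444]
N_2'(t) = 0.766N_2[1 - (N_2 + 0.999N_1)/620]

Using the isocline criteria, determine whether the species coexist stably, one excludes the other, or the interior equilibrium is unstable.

Compare the nullcline intercepts: K1/α12 = 444/0.43 = 1030 > K2 = 620; K2/α21 = 620/0.999 = 621 > K1 = 444.
Since both inequalities hold, each species can invade when rare, so the interior equilibrium is stable.

stable coexistence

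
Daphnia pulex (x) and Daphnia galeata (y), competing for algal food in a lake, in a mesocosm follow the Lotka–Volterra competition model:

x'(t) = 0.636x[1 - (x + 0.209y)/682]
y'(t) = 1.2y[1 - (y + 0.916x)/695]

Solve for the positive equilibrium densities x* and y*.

x* ≈ 664, y* ≈ 86.9

Setting both brackets to zero gives the nullclines x + 0.209y = 682 and 0.916x + y = 695.
Substituting y = 695 - 0.916x into the first: x(1 - 0.209·0.916) = 682 - 0.209·695.
So x* = 537/0.809 = 664, and then y* = 695 - 0.916·664 = 86.9.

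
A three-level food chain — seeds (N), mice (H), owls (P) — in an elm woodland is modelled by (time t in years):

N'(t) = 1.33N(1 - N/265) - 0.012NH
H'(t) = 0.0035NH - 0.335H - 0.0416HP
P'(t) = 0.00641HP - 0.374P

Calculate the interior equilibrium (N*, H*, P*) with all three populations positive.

From dP/dt = 0: 0.00641H* = 0.374, so H* = 58.3.
From dN/dt = 0: 1.33(1 - N*/265) = 0.012·58.3, giving N* = 265·(1 - 0.526) = 125.
From dH/dt = 0: 0.0035·125 - 0.335 = 0.0416P*, so P* = 0.104/0.0416 = 2.51.

N* ≈ 125, H* ≈ 58.3, P* ≈ 2.51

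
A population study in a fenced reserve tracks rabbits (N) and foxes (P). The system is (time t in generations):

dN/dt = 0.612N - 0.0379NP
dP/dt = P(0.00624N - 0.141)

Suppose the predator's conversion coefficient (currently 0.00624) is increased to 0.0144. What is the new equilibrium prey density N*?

N* ≈ 9.79

At the interior fixed point, setting dP/dt = 0 with P > 0 fixes N* = (predator death rate)/(NP coefficient) — independent of the other coefficients.
With the change, N* = 0.141/0.0144 = 9.79; it falls from 22.6.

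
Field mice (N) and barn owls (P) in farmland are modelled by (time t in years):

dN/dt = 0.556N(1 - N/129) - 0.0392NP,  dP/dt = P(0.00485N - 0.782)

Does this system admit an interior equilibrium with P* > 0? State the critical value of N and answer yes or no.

Threshold N = 161; K < 161, so no, the predator goes extinct.

The predator equation gives dP/dt > 0 only when N > 0.782/0.00485 = 161.
Without the predator, N → K = 129. Since 129 < 161, the predator cannot invade.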